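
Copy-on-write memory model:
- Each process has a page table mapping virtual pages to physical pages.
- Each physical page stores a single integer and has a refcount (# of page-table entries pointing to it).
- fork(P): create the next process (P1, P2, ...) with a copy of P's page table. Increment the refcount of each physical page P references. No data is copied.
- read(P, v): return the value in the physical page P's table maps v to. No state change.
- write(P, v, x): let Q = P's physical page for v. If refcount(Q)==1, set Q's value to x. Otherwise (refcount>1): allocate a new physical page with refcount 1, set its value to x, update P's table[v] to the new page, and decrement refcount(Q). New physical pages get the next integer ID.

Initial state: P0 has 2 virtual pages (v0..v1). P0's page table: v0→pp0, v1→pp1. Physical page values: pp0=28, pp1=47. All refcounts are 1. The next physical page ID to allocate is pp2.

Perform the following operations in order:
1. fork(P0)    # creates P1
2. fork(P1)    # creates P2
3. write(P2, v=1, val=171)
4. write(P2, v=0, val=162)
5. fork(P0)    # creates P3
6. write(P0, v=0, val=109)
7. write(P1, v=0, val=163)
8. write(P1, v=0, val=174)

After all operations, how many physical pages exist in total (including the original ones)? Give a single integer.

Op 1: fork(P0) -> P1. 2 ppages; refcounts: pp0:2 pp1:2
Op 2: fork(P1) -> P2. 2 ppages; refcounts: pp0:3 pp1:3
Op 3: write(P2, v1, 171). refcount(pp1)=3>1 -> COPY to pp2. 3 ppages; refcounts: pp0:3 pp1:2 pp2:1
Op 4: write(P2, v0, 162). refcount(pp0)=3>1 -> COPY to pp3. 4 ppages; refcounts: pp0:2 pp1:2 pp2:1 pp3:1
Op 5: fork(P0) -> P3. 4 ppages; refcounts: pp0:3 pp1:3 pp2:1 pp3:1
Op 6: write(P0, v0, 109). refcount(pp0)=3>1 -> COPY to pp4. 5 ppages; refcounts: pp0:2 pp1:3 pp2:1 pp3:1 pp4:1
Op 7: write(P1, v0, 163). refcount(pp0)=2>1 -> COPY to pp5. 6 ppages; refcounts: pp0:1 pp1:3 pp2:1 pp3:1 pp4:1 pp5:1
Op 8: write(P1, v0, 174). refcount(pp5)=1 -> write in place. 6 ppages; refcounts: pp0:1 pp1:3 pp2:1 pp3:1 pp4:1 pp5:1

Answer: 6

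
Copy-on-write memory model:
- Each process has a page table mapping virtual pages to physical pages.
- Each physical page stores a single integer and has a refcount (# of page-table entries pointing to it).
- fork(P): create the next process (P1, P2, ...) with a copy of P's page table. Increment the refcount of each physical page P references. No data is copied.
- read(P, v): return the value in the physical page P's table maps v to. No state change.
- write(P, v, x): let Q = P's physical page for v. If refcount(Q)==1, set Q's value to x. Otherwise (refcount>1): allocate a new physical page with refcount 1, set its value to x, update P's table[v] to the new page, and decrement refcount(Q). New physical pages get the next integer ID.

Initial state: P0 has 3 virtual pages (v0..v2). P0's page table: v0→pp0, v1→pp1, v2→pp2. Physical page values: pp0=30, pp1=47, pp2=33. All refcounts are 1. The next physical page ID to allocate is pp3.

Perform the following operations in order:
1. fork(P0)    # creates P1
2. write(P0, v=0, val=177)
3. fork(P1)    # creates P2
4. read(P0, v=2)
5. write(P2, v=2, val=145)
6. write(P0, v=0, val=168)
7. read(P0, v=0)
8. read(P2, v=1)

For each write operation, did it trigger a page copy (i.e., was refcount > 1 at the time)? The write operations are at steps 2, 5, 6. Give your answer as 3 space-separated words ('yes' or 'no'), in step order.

Op 1: fork(P0) -> P1. 3 ppages; refcounts: pp0:2 pp1:2 pp2:2
Op 2: write(P0, v0, 177). refcount(pp0)=2>1 -> COPY to pp3. 4 ppages; refcounts: pp0:1 pp1:2 pp2:2 pp3:1
Op 3: fork(P1) -> P2. 4 ppages; refcounts: pp0:2 pp1:3 pp2:3 pp3:1
Op 4: read(P0, v2) -> 33. No state change.
Op 5: write(P2, v2, 145). refcount(pp2)=3>1 -> COPY to pp4. 5 ppages; refcounts: pp0:2 pp1:3 pp2:2 pp3:1 pp4:1
Op 6: write(P0, v0, 168). refcount(pp3)=1 -> write in place. 5 ppages; refcounts: pp0:2 pp1:3 pp2:2 pp3:1 pp4:1
Op 7: read(P0, v0) -> 168. No state change.
Op 8: read(P2, v1) -> 47. No state change.

yes yes no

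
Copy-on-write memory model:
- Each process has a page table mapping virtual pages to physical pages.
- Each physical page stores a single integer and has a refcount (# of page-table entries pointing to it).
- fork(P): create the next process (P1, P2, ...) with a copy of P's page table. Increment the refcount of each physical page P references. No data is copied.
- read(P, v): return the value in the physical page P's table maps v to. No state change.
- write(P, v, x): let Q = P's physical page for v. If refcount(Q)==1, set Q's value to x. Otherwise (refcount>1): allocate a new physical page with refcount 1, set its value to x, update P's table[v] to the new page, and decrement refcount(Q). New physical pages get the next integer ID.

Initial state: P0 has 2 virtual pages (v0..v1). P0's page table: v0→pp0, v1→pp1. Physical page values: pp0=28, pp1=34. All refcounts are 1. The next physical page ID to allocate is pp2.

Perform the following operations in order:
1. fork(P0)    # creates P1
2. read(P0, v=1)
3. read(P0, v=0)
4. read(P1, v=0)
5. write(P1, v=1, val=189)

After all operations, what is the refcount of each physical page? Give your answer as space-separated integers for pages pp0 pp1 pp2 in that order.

Op 1: fork(P0) -> P1. 2 ppages; refcounts: pp0:2 pp1:2
Op 2: read(P0, v1) -> 34. No state change.
Op 3: read(P0, v0) -> 28. No state change.
Op 4: read(P1, v0) -> 28. No state change.
Op 5: write(P1, v1, 189). refcount(pp1)=2>1 -> COPY to pp2. 3 ppages; refcounts: pp0:2 pp1:1 pp2:1

Answer: 2 1 1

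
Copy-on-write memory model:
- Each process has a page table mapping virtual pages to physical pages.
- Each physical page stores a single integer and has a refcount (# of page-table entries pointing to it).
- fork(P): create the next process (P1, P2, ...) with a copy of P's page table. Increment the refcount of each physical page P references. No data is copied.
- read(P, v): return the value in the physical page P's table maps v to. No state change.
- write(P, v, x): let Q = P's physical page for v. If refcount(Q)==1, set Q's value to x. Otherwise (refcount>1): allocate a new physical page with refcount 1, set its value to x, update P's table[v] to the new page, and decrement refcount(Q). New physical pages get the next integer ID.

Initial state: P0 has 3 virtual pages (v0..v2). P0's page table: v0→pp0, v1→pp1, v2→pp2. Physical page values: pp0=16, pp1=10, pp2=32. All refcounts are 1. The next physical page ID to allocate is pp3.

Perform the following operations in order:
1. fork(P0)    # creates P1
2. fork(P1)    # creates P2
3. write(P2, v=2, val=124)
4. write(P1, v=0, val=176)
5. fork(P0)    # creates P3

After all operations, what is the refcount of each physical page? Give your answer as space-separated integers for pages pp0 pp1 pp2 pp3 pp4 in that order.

Answer: 3 4 3 1 1

Derivation:
Op 1: fork(P0) -> P1. 3 ppages; refcounts: pp0:2 pp1:2 pp2:2
Op 2: fork(P1) -> P2. 3 ppages; refcounts: pp0:3 pp1:3 pp2:3
Op 3: write(P2, v2, 124). refcount(pp2)=3>1 -> COPY to pp3. 4 ppages; refcounts: pp0:3 pp1:3 pp2:2 pp3:1
Op 4: write(P1, v0, 176). refcount(pp0)=3>1 -> COPY to pp4. 5 ppages; refcounts: pp0:2 pp1:3 pp2:2 pp3:1 pp4:1
Op 5: fork(P0) -> P3. 5 ppages; refcounts: pp0:3 pp1:4 pp2:3 pp3:1 pp4:1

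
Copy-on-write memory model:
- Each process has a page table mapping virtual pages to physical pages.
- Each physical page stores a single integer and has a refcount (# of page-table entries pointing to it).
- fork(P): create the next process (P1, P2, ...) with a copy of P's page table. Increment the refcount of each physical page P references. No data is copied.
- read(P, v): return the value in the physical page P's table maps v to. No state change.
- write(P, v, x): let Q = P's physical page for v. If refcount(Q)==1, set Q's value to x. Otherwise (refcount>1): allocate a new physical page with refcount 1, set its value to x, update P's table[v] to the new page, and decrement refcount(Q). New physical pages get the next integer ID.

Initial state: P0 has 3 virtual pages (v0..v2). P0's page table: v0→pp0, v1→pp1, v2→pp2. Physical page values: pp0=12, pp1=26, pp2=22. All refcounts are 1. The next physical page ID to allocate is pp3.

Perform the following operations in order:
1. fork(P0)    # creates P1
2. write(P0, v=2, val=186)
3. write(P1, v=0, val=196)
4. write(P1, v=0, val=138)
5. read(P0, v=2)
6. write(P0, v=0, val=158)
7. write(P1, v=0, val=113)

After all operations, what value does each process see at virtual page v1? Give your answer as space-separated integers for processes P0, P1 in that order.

Answer: 26 26

Derivation:
Op 1: fork(P0) -> P1. 3 ppages; refcounts: pp0:2 pp1:2 pp2:2
Op 2: write(P0, v2, 186). refcount(pp2)=2>1 -> COPY to pp3. 4 ppages; refcounts: pp0:2 pp1:2 pp2:1 pp3:1
Op 3: write(P1, v0, 196). refcount(pp0)=2>1 -> COPY to pp4. 5 ppages; refcounts: pp0:1 pp1:2 pp2:1 pp3:1 pp4:1
Op 4: write(P1, v0, 138). refcount(pp4)=1 -> write in place. 5 ppages; refcounts: pp0:1 pp1:2 pp2:1 pp3:1 pp4:1
Op 5: read(P0, v2) -> 186. No state change.
Op 6: write(P0, v0, 158). refcount(pp0)=1 -> write in place. 5 ppages; refcounts: pp0:1 pp1:2 pp2:1 pp3:1 pp4:1
Op 7: write(P1, v0, 113). refcount(pp4)=1 -> write in place. 5 ppages; refcounts: pp0:1 pp1:2 pp2:1 pp3:1 pp4:1
P0: v1 -> pp1 = 26
P1: v1 -> pp1 = 26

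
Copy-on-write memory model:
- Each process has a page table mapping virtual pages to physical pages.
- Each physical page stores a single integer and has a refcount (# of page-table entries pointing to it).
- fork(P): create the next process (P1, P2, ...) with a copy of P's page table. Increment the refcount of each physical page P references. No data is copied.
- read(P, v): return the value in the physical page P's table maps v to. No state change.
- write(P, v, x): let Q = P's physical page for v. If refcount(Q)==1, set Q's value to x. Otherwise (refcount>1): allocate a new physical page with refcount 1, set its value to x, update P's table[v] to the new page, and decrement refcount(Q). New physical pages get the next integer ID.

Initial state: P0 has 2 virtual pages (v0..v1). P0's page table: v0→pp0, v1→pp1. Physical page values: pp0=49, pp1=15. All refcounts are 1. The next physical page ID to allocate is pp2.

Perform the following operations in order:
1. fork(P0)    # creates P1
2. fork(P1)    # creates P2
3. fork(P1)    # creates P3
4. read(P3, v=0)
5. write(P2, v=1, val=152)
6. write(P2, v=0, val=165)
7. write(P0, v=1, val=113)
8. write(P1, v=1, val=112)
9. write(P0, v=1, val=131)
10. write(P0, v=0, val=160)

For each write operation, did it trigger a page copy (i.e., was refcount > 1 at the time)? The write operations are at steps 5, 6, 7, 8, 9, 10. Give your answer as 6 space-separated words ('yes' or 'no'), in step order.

Op 1: fork(P0) -> P1. 2 ppages; refcounts: pp0:2 pp1:2
Op 2: fork(P1) -> P2. 2 ppages; refcounts: pp0:3 pp1:3
Op 3: fork(P1) -> P3. 2 ppages; refcounts: pp0:4 pp1:4
Op 4: read(P3, v0) -> 49. No state change.
Op 5: write(P2, v1, 152). refcount(pp1)=4>1 -> COPY to pp2. 3 ppages; refcounts: pp0:4 pp1:3 pp2:1
Op 6: write(P2, v0, 165). refcount(pp0)=4>1 -> COPY to pp3. 4 ppages; refcounts: pp0:3 pp1:3 pp2:1 pp3:1
Op 7: write(P0, v1, 113). refcount(pp1)=3>1 -> COPY to pp4. 5 ppages; refcounts: pp0:3 pp1:2 pp2:1 pp3:1 pp4:1
Op 8: write(P1, v1, 112). refcount(pp1)=2>1 -> COPY to pp5. 6 ppages; refcounts: pp0:3 pp1:1 pp2:1 pp3:1 pp4:1 pp5:1
Op 9: write(P0, v1, 131). refcount(pp4)=1 -> write in place. 6 ppages; refcounts: pp0:3 pp1:1 pp2:1 pp3:1 pp4:1 pp5:1
Op 10: write(P0, v0, 160). refcount(pp0)=3>1 -> COPY to pp6. 7 ppages; refcounts: pp0:2 pp1:1 pp2:1 pp3:1 pp4:1 pp5:1 pp6:1

yes yes yes yes no yes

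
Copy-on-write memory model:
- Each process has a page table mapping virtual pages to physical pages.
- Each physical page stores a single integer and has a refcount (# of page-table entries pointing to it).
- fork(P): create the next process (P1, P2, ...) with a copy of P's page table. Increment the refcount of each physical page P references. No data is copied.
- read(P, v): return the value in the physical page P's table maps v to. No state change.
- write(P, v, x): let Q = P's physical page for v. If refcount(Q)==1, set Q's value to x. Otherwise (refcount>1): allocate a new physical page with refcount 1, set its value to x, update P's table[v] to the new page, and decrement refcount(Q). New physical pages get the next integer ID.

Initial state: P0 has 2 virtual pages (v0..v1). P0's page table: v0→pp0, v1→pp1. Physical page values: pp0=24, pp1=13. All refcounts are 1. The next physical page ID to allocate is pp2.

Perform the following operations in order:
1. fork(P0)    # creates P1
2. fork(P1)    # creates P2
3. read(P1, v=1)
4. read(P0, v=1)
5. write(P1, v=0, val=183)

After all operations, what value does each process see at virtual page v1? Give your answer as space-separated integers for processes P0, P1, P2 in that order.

Op 1: fork(P0) -> P1. 2 ppages; refcounts: pp0:2 pp1:2
Op 2: fork(P1) -> P2. 2 ppages; refcounts: pp0:3 pp1:3
Op 3: read(P1, v1) -> 13. No state change.
Op 4: read(P0, v1) -> 13. No state change.
Op 5: write(P1, v0, 183). refcount(pp0)=3>1 -> COPY to pp2. 3 ppages; refcounts: pp0:2 pp1:3 pp2:1
P0: v1 -> pp1 = 13
P1: v1 -> pp1 = 13
P2: v1 -> pp1 = 13

Answer: 13 13 13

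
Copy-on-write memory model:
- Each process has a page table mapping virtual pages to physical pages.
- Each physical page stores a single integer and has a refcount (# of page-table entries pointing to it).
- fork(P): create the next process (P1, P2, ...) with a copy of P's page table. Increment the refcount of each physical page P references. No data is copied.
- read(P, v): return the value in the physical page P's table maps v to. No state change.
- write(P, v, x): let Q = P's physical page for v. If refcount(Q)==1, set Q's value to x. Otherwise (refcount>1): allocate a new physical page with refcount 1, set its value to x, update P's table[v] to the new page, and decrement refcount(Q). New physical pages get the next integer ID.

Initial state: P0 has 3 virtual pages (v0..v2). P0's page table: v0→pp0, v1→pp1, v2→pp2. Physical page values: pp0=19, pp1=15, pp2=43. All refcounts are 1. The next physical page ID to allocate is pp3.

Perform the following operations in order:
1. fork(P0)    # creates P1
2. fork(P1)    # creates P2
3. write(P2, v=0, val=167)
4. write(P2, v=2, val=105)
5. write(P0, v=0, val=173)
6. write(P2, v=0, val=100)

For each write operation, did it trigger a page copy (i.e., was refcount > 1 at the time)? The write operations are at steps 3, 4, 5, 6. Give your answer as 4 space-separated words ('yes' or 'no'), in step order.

Op 1: fork(P0) -> P1. 3 ppages; refcounts: pp0:2 pp1:2 pp2:2
Op 2: fork(P1) -> P2. 3 ppages; refcounts: pp0:3 pp1:3 pp2:3
Op 3: write(P2, v0, 167). refcount(pp0)=3>1 -> COPY to pp3. 4 ppages; refcounts: pp0:2 pp1:3 pp2:3 pp3:1
Op 4: write(P2, v2, 105). refcount(pp2)=3>1 -> COPY to pp4. 5 ppages; refcounts: pp0:2 pp1:3 pp2:2 pp3:1 pp4:1
Op 5: write(P0, v0, 173). refcount(pp0)=2>1 -> COPY to pp5. 6 ppages; refcounts: pp0:1 pp1:3 pp2:2 pp3:1 pp4:1 pp5:1
Op 6: write(P2, v0, 100). refcount(pp3)=1 -> write in place. 6 ppages; refcounts: pp0:1 pp1:3 pp2:2 pp3:1 pp4:1 pp5:1

yes yes yes no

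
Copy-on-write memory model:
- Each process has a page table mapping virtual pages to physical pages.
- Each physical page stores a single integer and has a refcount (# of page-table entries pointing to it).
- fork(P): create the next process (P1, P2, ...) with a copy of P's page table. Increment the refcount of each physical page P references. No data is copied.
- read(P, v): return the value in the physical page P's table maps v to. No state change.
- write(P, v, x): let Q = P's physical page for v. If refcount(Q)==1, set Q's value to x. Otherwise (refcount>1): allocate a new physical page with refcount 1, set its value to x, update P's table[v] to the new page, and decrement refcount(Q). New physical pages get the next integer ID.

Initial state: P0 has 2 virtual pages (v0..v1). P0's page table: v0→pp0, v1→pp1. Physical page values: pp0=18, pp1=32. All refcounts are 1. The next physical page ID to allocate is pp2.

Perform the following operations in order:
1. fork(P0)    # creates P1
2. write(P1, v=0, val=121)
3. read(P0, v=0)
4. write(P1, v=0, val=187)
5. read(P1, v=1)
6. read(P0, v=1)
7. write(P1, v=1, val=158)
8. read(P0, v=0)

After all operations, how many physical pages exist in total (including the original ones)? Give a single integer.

Op 1: fork(P0) -> P1. 2 ppages; refcounts: pp0:2 pp1:2
Op 2: write(P1, v0, 121). refcount(pp0)=2>1 -> COPY to pp2. 3 ppages; refcounts: pp0:1 pp1:2 pp2:1
Op 3: read(P0, v0) -> 18. No state change.
Op 4: write(P1, v0, 187). refcount(pp2)=1 -> write in place. 3 ppages; refcounts: pp0:1 pp1:2 pp2:1
Op 5: read(P1, v1) -> 32. No state change.
Op 6: read(P0, v1) -> 32. No state change.
Op 7: write(P1, v1, 158). refcount(pp1)=2>1 -> COPY to pp3. 4 ppages; refcounts: pp0:1 pp1:1 pp2:1 pp3:1
Op 8: read(P0, v0) -> 18. No state change.

Answer: 4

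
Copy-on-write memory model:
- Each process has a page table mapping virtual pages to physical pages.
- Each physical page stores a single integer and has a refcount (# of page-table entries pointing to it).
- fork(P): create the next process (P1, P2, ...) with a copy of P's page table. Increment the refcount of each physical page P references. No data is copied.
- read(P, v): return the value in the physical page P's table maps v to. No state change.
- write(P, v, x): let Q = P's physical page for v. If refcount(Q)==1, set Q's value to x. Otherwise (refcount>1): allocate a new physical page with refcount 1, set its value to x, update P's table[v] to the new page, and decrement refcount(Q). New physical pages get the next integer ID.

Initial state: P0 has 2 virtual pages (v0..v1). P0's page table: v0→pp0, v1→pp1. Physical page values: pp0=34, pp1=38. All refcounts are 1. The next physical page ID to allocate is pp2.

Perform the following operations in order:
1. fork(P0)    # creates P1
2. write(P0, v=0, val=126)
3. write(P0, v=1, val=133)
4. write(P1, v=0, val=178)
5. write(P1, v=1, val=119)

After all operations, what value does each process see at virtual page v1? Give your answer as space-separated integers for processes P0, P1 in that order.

Op 1: fork(P0) -> P1. 2 ppages; refcounts: pp0:2 pp1:2
Op 2: write(P0, v0, 126). refcount(pp0)=2>1 -> COPY to pp2. 3 ppages; refcounts: pp0:1 pp1:2 pp2:1
Op 3: write(P0, v1, 133). refcount(pp1)=2>1 -> COPY to pp3. 4 ppages; refcounts: pp0:1 pp1:1 pp2:1 pp3:1
Op 4: write(P1, v0, 178). refcount(pp0)=1 -> write in place. 4 ppages; refcounts: pp0:1 pp1:1 pp2:1 pp3:1
Op 5: write(P1, v1, 119). refcount(pp1)=1 -> write in place. 4 ppages; refcounts: pp0:1 pp1:1 pp2:1 pp3:1
P0: v1 -> pp3 = 133
P1: v1 -> pp1 = 119

Answer: 133 119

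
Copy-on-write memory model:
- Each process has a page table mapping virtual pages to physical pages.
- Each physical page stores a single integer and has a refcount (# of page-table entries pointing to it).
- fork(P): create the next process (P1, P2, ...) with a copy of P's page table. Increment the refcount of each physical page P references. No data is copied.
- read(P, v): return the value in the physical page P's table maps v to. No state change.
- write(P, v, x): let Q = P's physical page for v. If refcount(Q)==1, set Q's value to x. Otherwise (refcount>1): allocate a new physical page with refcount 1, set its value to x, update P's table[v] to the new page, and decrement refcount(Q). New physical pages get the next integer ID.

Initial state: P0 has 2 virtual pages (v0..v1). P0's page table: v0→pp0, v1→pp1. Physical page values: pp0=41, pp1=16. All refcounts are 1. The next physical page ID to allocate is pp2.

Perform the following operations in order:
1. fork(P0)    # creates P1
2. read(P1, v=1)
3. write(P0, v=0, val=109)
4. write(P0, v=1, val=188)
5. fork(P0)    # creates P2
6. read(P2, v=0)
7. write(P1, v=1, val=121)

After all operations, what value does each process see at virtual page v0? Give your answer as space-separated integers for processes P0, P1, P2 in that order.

Answer: 109 41 109

Derivation:
Op 1: fork(P0) -> P1. 2 ppages; refcounts: pp0:2 pp1:2
Op 2: read(P1, v1) -> 16. No state change.
Op 3: write(P0, v0, 109). refcount(pp0)=2>1 -> COPY to pp2. 3 ppages; refcounts: pp0:1 pp1:2 pp2:1
Op 4: write(P0, v1, 188). refcount(pp1)=2>1 -> COPY to pp3. 4 ppages; refcounts: pp0:1 pp1:1 pp2:1 pp3:1
Op 5: fork(P0) -> P2. 4 ppages; refcounts: pp0:1 pp1:1 pp2:2 pp3:2
Op 6: read(P2, v0) -> 109. No state change.
Op 7: write(P1, v1, 121). refcount(pp1)=1 -> write in place. 4 ppages; refcounts: pp0:1 pp1:1 pp2:2 pp3:2
P0: v0 -> pp2 = 109
P1: v0 -> pp0 = 41
P2: v0 -> pp2 = 109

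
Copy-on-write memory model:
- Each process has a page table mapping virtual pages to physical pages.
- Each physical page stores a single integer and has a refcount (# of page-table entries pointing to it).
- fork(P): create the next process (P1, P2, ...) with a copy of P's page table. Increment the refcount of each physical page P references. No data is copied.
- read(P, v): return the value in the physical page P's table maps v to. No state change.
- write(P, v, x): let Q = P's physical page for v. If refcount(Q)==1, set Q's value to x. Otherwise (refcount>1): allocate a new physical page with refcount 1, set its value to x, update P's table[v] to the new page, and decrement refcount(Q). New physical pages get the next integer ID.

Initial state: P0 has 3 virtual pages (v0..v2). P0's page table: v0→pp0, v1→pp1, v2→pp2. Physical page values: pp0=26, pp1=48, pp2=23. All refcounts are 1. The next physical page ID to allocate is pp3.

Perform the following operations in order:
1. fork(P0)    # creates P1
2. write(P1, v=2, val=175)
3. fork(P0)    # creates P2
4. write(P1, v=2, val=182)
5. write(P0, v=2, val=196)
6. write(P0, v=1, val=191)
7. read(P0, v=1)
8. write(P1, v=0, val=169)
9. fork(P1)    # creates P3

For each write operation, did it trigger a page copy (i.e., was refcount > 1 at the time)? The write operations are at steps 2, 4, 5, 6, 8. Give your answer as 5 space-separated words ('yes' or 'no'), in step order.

Op 1: fork(P0) -> P1. 3 ppages; refcounts: pp0:2 pp1:2 pp2:2
Op 2: write(P1, v2, 175). refcount(pp2)=2>1 -> COPY to pp3. 4 ppages; refcounts: pp0:2 pp1:2 pp2:1 pp3:1
Op 3: fork(P0) -> P2. 4 ppages; refcounts: pp0:3 pp1:3 pp2:2 pp3:1
Op 4: write(P1, v2, 182). refcount(pp3)=1 -> write in place. 4 ppages; refcounts: pp0:3 pp1:3 pp2:2 pp3:1
Op 5: write(P0, v2, 196). refcount(pp2)=2>1 -> COPY to pp4. 5 ppages; refcounts: pp0:3 pp1:3 pp2:1 pp3:1 pp4:1
Op 6: write(P0, v1, 191). refcount(pp1)=3>1 -> COPY to pp5. 6 ppages; refcounts: pp0:3 pp1:2 pp2:1 pp3:1 pp4:1 pp5:1
Op 7: read(P0, v1) -> 191. No state change.
Op 8: write(P1, v0, 169). refcount(pp0)=3>1 -> COPY to pp6. 7 ppages; refcounts: pp0:2 pp1:2 pp2:1 pp3:1 pp4:1 pp5:1 pp6:1
Op 9: fork(P1) -> P3. 7 ppages; refcounts: pp0:2 pp1:3 pp2:1 pp3:2 pp4:1 pp5:1 pp6:2

yes no yes yes yes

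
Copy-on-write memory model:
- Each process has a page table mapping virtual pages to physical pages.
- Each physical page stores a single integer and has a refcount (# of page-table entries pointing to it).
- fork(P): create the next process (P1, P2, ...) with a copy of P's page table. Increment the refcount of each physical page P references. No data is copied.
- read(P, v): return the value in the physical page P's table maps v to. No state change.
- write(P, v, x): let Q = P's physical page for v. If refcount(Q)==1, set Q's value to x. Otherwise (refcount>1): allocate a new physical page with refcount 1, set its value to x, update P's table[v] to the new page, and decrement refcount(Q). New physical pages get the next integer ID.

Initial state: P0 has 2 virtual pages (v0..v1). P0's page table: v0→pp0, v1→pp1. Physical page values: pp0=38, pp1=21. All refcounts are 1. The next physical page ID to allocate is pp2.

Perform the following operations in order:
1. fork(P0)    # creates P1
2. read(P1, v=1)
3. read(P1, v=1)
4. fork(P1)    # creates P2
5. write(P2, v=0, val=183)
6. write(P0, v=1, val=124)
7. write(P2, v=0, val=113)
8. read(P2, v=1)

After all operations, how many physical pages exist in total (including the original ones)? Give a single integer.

Op 1: fork(P0) -> P1. 2 ppages; refcounts: pp0:2 pp1:2
Op 2: read(P1, v1) -> 21. No state change.
Op 3: read(P1, v1) -> 21. No state change.
Op 4: fork(P1) -> P2. 2 ppages; refcounts: pp0:3 pp1:3
Op 5: write(P2, v0, 183). refcount(pp0)=3>1 -> COPY to pp2. 3 ppages; refcounts: pp0:2 pp1:3 pp2:1
Op 6: write(P0, v1, 124). refcount(pp1)=3>1 -> COPY to pp3. 4 ppages; refcounts: pp0:2 pp1:2 pp2:1 pp3:1
Op 7: write(P2, v0, 113). refcount(pp2)=1 -> write in place. 4 ppages; refcounts: pp0:2 pp1:2 pp2:1 pp3:1
Op 8: read(P2, v1) -> 21. No state change.

Answer: 4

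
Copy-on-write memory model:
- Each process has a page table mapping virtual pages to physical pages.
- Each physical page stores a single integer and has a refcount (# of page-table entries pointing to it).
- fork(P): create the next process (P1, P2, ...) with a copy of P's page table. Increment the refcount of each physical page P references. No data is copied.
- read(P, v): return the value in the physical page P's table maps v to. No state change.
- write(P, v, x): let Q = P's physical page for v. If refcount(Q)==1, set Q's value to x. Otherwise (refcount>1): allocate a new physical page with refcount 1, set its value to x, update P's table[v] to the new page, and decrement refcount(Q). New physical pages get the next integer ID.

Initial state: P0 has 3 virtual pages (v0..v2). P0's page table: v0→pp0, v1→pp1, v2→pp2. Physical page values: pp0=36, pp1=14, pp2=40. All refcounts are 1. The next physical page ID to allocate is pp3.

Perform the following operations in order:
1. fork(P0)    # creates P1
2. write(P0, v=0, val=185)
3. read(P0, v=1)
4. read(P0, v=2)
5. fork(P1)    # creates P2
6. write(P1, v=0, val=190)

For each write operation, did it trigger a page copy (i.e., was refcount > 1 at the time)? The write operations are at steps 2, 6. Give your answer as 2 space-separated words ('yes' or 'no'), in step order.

Op 1: fork(P0) -> P1. 3 ppages; refcounts: pp0:2 pp1:2 pp2:2
Op 2: write(P0, v0, 185). refcount(pp0)=2>1 -> COPY to pp3. 4 ppages; refcounts: pp0:1 pp1:2 pp2:2 pp3:1
Op 3: read(P0, v1) -> 14. No state change.
Op 4: read(P0, v2) -> 40. No state change.
Op 5: fork(P1) -> P2. 4 ppages; refcounts: pp0:2 pp1:3 pp2:3 pp3:1
Op 6: write(P1, v0, 190). refcount(pp0)=2>1 -> COPY to pp4. 5 ppages; refcounts: pp0:1 pp1:3 pp2:3 pp3:1 pp4:1

yes yes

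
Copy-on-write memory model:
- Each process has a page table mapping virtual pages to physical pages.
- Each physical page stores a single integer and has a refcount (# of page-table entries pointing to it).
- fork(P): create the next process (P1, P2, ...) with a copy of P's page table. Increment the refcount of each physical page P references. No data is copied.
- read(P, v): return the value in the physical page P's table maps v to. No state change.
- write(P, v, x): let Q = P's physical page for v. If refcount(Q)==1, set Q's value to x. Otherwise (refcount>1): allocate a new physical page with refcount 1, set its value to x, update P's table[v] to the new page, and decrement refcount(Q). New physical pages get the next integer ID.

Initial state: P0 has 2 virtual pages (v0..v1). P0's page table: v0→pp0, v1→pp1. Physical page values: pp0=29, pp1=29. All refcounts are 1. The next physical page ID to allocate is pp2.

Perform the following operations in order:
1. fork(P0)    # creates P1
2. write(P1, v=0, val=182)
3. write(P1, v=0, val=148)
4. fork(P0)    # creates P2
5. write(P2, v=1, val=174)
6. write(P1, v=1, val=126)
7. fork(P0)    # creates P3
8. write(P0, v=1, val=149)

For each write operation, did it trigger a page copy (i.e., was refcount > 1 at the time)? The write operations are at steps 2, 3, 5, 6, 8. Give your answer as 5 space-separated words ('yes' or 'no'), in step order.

Op 1: fork(P0) -> P1. 2 ppages; refcounts: pp0:2 pp1:2
Op 2: write(P1, v0, 182). refcount(pp0)=2>1 -> COPY to pp2. 3 ppages; refcounts: pp0:1 pp1:2 pp2:1
Op 3: write(P1, v0, 148). refcount(pp2)=1 -> write in place. 3 ppages; refcounts: pp0:1 pp1:2 pp2:1
Op 4: fork(P0) -> P2. 3 ppages; refcounts: pp0:2 pp1:3 pp2:1
Op 5: write(P2, v1, 174). refcount(pp1)=3>1 -> COPY to pp3. 4 ppages; refcounts: pp0:2 pp1:2 pp2:1 pp3:1
Op 6: write(P1, v1, 126). refcount(pp1)=2>1 -> COPY to pp4. 5 ppages; refcounts: pp0:2 pp1:1 pp2:1 pp3:1 pp4:1
Op 7: fork(P0) -> P3. 5 ppages; refcounts: pp0:3 pp1:2 pp2:1 pp3:1 pp4:1
Op 8: write(P0, v1, 149). refcount(pp1)=2>1 -> COPY to pp5. 6 ppages; refcounts: pp0:3 pp1:1 pp2:1 pp3:1 pp4:1 pp5:1

yes no yes yes yes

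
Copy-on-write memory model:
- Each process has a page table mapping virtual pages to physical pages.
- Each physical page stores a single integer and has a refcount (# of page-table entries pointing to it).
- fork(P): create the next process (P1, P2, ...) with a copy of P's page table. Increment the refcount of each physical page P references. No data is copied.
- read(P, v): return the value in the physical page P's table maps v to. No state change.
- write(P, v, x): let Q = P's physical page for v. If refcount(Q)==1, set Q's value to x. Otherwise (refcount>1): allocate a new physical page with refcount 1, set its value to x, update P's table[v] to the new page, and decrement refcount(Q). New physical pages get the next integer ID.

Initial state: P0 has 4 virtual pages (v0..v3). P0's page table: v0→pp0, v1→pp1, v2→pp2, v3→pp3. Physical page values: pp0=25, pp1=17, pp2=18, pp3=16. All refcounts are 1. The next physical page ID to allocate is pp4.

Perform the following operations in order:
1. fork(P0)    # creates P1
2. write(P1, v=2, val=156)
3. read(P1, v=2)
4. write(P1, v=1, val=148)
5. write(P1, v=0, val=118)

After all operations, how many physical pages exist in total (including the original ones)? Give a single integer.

Answer: 7

Derivation:
Op 1: fork(P0) -> P1. 4 ppages; refcounts: pp0:2 pp1:2 pp2:2 pp3:2
Op 2: write(P1, v2, 156). refcount(pp2)=2>1 -> COPY to pp4. 5 ppages; refcounts: pp0:2 pp1:2 pp2:1 pp3:2 pp4:1
Op 3: read(P1, v2) -> 156. No state change.
Op 4: write(P1, v1, 148). refcount(pp1)=2>1 -> COPY to pp5. 6 ppages; refcounts: pp0:2 pp1:1 pp2:1 pp3:2 pp4:1 pp5:1
Op 5: write(P1, v0, 118). refcount(pp0)=2>1 -> COPY to pp6. 7 ppages; refcounts: pp0:1 pp1:1 pp2:1 pp3:2 pp4:1 pp5:1 pp6:1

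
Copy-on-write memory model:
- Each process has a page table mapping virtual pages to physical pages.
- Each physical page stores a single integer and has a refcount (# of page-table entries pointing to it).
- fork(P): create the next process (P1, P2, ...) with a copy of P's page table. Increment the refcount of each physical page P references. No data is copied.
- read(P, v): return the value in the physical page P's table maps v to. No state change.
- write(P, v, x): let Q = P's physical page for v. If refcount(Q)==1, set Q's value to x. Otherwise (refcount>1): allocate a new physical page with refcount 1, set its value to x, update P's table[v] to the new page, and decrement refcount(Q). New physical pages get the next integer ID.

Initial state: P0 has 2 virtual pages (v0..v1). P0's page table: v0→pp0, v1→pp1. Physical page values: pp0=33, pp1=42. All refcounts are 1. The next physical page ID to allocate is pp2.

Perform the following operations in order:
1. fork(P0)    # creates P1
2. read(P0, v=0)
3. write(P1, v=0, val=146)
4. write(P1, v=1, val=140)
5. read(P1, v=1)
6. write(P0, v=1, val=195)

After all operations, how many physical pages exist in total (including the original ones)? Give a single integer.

Answer: 4

Derivation:
Op 1: fork(P0) -> P1. 2 ppages; refcounts: pp0:2 pp1:2
Op 2: read(P0, v0) -> 33. No state change.
Op 3: write(P1, v0, 146). refcount(pp0)=2>1 -> COPY to pp2. 3 ppages; refcounts: pp0:1 pp1:2 pp2:1
Op 4: write(P1, v1, 140). refcount(pp1)=2>1 -> COPY to pp3. 4 ppages; refcounts: pp0:1 pp1:1 pp2:1 pp3:1
Op 5: read(P1, v1) -> 140. No state change.
Op 6: write(P0, v1, 195). refcount(pp1)=1 -> write in place. 4 ppages; refcounts: pp0:1 pp1:1 pp2:1 pp3:1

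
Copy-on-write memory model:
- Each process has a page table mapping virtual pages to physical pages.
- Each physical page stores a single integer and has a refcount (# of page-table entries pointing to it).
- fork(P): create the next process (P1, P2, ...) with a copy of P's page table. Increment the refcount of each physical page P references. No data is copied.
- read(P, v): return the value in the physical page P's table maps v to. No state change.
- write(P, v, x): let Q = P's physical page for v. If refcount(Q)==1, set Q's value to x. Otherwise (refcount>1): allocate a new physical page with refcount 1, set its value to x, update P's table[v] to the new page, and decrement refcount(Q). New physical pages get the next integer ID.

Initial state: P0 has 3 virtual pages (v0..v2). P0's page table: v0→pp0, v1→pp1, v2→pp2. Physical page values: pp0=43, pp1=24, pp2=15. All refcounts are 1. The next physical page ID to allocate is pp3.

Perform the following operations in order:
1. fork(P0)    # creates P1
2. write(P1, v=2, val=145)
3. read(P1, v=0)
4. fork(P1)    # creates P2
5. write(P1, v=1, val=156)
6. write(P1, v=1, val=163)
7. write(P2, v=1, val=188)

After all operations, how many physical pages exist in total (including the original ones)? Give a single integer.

Op 1: fork(P0) -> P1. 3 ppages; refcounts: pp0:2 pp1:2 pp2:2
Op 2: write(P1, v2, 145). refcount(pp2)=2>1 -> COPY to pp3. 4 ppages; refcounts: pp0:2 pp1:2 pp2:1 pp3:1
Op 3: read(P1, v0) -> 43. No state change.
Op 4: fork(P1) -> P2. 4 ppages; refcounts: pp0:3 pp1:3 pp2:1 pp3:2
Op 5: write(P1, v1, 156). refcount(pp1)=3>1 -> COPY to pp4. 5 ppages; refcounts: pp0:3 pp1:2 pp2:1 pp3:2 pp4:1
Op 6: write(P1, v1, 163). refcount(pp4)=1 -> write in place. 5 ppages; refcounts: pp0:3 pp1:2 pp2:1 pp3:2 pp4:1
Op 7: write(P2, v1, 188). refcount(pp1)=2>1 -> COPY to pp5. 6 ppages; refcounts: pp0:3 pp1:1 pp2:1 pp3:2 pp4:1 pp5:1

Answer: 6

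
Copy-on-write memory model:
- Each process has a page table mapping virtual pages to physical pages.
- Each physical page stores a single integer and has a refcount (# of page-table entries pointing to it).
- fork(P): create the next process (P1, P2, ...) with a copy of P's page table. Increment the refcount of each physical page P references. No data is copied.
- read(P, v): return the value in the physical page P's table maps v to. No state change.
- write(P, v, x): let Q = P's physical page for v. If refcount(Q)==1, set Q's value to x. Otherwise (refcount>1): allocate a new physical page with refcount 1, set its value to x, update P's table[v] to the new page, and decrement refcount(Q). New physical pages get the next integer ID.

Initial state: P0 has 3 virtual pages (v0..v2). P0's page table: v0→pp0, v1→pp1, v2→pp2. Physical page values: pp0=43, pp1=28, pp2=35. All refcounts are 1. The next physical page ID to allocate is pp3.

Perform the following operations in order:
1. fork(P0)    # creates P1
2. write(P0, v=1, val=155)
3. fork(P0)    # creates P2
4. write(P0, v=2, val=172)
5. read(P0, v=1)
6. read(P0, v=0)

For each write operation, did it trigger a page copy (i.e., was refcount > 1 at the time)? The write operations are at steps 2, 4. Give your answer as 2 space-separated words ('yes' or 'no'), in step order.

Op 1: fork(P0) -> P1. 3 ppages; refcounts: pp0:2 pp1:2 pp2:2
Op 2: write(P0, v1, 155). refcount(pp1)=2>1 -> COPY to pp3. 4 ppages; refcounts: pp0:2 pp1:1 pp2:2 pp3:1
Op 3: fork(P0) -> P2. 4 ppages; refcounts: pp0:3 pp1:1 pp2:3 pp3:2
Op 4: write(P0, v2, 172). refcount(pp2)=3>1 -> COPY to pp4. 5 ppages; refcounts: pp0:3 pp1:1 pp2:2 pp3:2 pp4:1
Op 5: read(P0, v1) -> 155. No state change.
Op 6: read(P0, v0) -> 43. No state change.

yes yes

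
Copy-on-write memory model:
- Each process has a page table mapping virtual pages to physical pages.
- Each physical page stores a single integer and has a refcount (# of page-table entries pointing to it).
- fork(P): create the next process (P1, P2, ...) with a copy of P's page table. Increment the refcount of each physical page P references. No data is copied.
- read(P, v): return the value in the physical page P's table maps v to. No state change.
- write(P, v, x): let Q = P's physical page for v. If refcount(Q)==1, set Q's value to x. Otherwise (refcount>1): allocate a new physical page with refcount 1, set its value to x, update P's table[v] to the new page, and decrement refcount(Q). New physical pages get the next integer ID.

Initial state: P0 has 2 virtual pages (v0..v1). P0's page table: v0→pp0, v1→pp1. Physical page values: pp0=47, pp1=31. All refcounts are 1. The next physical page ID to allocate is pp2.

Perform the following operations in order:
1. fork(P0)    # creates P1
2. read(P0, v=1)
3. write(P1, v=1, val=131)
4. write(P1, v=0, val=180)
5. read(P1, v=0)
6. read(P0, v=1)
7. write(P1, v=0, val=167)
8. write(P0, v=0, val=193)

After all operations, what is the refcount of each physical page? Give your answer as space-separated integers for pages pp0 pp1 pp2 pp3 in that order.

Answer: 1 1 1 1

Derivation:
Op 1: fork(P0) -> P1. 2 ppages; refcounts: pp0:2 pp1:2
Op 2: read(P0, v1) -> 31. No state change.
Op 3: write(P1, v1, 131). refcount(pp1)=2>1 -> COPY to pp2. 3 ppages; refcounts: pp0:2 pp1:1 pp2:1
Op 4: write(P1, v0, 180). refcount(pp0)=2>1 -> COPY to pp3. 4 ppages; refcounts: pp0:1 pp1:1 pp2:1 pp3:1
Op 5: read(P1, v0) -> 180. No state change.
Op 6: read(P0, v1) -> 31. No state change.
Op 7: write(P1, v0, 167). refcount(pp3)=1 -> write in place. 4 ppages; refcounts: pp0:1 pp1:1 pp2:1 pp3:1
Op 8: write(P0, v0, 193). refcount(pp0)=1 -> write in place. 4 ppages; refcounts: pp0:1 pp1:1 pp2:1 pp3:1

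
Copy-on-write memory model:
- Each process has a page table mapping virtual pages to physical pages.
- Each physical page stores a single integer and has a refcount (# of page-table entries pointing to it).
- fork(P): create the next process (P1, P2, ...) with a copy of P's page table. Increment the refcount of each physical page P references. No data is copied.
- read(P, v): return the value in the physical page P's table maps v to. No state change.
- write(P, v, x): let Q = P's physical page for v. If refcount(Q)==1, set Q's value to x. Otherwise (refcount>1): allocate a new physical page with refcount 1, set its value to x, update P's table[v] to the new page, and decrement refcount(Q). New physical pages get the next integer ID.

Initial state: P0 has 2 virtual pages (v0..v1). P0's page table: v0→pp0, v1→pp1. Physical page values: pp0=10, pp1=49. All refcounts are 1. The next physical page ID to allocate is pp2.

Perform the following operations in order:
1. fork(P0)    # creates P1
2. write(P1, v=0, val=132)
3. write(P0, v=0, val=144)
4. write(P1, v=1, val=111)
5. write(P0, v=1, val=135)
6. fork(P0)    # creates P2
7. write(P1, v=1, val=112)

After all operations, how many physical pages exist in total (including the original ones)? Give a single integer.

Answer: 4

Derivation:
Op 1: fork(P0) -> P1. 2 ppages; refcounts: pp0:2 pp1:2
Op 2: write(P1, v0, 132). refcount(pp0)=2>1 -> COPY to pp2. 3 ppages; refcounts: pp0:1 pp1:2 pp2:1
Op 3: write(P0, v0, 144). refcount(pp0)=1 -> write in place. 3 ppages; refcounts: pp0:1 pp1:2 pp2:1
Op 4: write(P1, v1, 111). refcount(pp1)=2>1 -> COPY to pp3. 4 ppages; refcounts: pp0:1 pp1:1 pp2:1 pp3:1
Op 5: write(P0, v1, 135). refcount(pp1)=1 -> write in place. 4 ppages; refcounts: pp0:1 pp1:1 pp2:1 pp3:1
Op 6: fork(P0) -> P2. 4 ppages; refcounts: pp0:2 pp1:2 pp2:1 pp3:1
Op 7: write(P1, v1, 112). refcount(pp3)=1 -> write in place. 4 ppages; refcounts: pp0:2 pp1:2 pp2:1 pp3:1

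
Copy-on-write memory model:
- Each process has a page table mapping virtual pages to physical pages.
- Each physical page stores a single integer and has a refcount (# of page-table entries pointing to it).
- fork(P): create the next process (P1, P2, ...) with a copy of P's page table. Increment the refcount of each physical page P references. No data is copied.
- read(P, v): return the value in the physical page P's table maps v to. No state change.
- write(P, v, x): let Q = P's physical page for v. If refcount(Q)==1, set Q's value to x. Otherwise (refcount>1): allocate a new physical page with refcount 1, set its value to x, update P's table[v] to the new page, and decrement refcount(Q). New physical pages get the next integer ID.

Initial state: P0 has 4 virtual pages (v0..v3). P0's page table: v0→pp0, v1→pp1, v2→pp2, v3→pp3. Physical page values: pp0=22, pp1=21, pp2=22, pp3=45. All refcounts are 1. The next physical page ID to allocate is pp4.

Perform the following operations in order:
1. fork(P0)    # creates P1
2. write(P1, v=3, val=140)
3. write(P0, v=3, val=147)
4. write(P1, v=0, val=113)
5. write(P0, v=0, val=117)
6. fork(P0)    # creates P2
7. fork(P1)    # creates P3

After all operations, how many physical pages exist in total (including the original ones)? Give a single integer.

Op 1: fork(P0) -> P1. 4 ppages; refcounts: pp0:2 pp1:2 pp2:2 pp3:2
Op 2: write(P1, v3, 140). refcount(pp3)=2>1 -> COPY to pp4. 5 ppages; refcounts: pp0:2 pp1:2 pp2:2 pp3:1 pp4:1
Op 3: write(P0, v3, 147). refcount(pp3)=1 -> write in place. 5 ppages; refcounts: pp0:2 pp1:2 pp2:2 pp3:1 pp4:1
Op 4: write(P1, v0, 113). refcount(pp0)=2>1 -> COPY to pp5. 6 ppages; refcounts: pp0:1 pp1:2 pp2:2 pp3:1 pp4:1 pp5:1
Op 5: write(P0, v0, 117). refcount(pp0)=1 -> write in place. 6 ppages; refcounts: pp0:1 pp1:2 pp2:2 pp3:1 pp4:1 pp5:1
Op 6: fork(P0) -> P2. 6 ppages; refcounts: pp0:2 pp1:3 pp2:3 pp3:2 pp4:1 pp5:1
Op 7: fork(P1) -> P3. 6 ppages; refcounts: pp0:2 pp1:4 pp2:4 pp3:2 pp4:2 pp5:2

Answer: 6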